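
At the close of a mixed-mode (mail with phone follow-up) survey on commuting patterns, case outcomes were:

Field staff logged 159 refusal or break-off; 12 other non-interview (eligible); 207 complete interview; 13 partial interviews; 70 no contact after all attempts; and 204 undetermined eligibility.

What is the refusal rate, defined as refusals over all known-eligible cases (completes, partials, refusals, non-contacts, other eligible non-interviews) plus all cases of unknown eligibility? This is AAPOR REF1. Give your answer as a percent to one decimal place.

Top: 159
Denom: 207 + 13 + 159 + 70 + 12 + 204 = 665
REF1 = 159 / 665 = 0.2391

23.9%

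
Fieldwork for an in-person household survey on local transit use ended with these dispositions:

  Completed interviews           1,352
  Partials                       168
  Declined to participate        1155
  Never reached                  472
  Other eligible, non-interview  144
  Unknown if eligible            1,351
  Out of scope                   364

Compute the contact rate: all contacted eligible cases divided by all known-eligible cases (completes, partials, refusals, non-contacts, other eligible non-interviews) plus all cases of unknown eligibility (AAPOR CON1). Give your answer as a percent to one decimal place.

60.7%

Num = 1352 + 168 + 1155 + 144 = 2819
Base = 1352 + 168 + 1155 + 472 + 144 + 1351 = 4642
CON1 = 2819 / 4642 = 0.6073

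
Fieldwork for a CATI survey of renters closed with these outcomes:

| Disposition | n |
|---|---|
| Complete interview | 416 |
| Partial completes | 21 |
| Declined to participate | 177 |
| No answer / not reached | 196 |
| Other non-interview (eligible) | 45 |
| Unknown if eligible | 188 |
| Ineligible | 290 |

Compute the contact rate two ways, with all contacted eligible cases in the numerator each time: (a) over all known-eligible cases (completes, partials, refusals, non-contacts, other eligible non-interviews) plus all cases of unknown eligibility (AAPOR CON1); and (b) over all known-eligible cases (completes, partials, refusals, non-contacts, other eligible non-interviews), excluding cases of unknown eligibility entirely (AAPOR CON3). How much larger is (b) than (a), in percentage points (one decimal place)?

Top → 416 + 21 + 177 + 45 = 659
Denom → 416 + 21 + 177 + 196 + 45 + 188 = 1043
CON1 = 659 / 1043 = 0.6318
Denom → 416 + 21 + 177 + 196 + 45 = 855
CON3 = 659 / 855 = 0.7708
Difference = 77.08 − 63.18 = 13.90 percentage points

13.9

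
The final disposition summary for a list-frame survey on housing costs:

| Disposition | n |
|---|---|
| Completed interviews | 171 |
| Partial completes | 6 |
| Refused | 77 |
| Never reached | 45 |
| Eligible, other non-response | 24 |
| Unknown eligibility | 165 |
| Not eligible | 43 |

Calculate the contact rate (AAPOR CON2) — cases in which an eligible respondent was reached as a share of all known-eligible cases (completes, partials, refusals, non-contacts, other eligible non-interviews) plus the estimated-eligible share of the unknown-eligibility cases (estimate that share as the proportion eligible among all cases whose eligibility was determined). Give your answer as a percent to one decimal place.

59.3%

Numerator → 171 + 6 + 77 + 24 = 278
Determined eligible → 171 + 6 + 77 + 45 + 24 = 323
e = 323 / (323 + 43) = 323 / 366 = 0.8825
Eligible share of unknowns → 0.8825 × 165 = 145.61
Denominator → 323 + 145.61 = 468.61
CON2 = 278 / 468.61 = 0.5932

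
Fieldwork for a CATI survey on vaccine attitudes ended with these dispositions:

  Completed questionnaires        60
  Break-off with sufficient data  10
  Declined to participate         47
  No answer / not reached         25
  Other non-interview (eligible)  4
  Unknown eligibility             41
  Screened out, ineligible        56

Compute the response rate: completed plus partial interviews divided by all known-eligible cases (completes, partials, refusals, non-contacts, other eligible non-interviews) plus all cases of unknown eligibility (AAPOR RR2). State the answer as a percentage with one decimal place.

Num: 60 + 10 = 70
Denominator: 60 + 10 + 47 + 25 + 4 + 41 = 187
RR2 = 70 / 187 = 0.3743

37.4%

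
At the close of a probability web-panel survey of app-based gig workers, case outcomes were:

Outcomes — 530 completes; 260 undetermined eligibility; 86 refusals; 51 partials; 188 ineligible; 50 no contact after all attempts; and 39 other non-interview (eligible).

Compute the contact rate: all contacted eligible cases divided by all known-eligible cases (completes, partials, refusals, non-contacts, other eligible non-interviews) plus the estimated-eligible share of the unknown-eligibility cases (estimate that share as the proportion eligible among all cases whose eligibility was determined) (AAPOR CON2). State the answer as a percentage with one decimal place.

73.2%

Top: 530 + 51 + 86 + 39 = 706
Eligible (known): 530 + 51 + 86 + 50 + 39 = 756
e = 756 / (756 + 188) = 756 / 944 = 0.8008
Eligible share of unknowns: 0.8008 × 260 = 208.21
Denominator: 756 + 208.21 = 964.21
CON2 = 706 / 964.21 = 0.7322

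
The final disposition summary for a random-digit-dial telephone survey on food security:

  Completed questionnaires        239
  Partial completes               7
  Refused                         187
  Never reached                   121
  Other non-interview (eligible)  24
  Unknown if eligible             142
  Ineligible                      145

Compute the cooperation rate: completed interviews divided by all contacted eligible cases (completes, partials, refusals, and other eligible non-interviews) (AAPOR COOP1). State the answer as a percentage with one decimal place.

52.3%

Numerator = 239
Base = 239 + 7 + 187 + 24 = 457
COOP1 = 239 / 457 = 0.5230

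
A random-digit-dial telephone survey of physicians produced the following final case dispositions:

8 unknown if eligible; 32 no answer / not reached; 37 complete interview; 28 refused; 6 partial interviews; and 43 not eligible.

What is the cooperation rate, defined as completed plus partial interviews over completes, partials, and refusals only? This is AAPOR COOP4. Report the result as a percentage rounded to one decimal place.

60.6%

Numerator → 37 + 6 = 43
Denominator → 37 + 6 + 28 = 71
COOP4 = 43 / 71 = 0.6056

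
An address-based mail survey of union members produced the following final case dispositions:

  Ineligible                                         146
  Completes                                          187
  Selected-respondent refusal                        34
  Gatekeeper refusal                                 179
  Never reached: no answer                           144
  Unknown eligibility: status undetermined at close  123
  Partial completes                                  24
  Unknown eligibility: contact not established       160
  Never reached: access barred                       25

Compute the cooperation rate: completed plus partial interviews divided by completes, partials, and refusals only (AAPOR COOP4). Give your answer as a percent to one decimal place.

Refusals = 179 + 34 = 213
No contact after all attempts = 144 + 25 = 169
Undetermined eligibility = 160 + 123 = 283
Top → 187 + 24 = 211
Denom → 187 + 24 + 213 = 424
COOP4 = 211 / 424 = 0.4976

49.8%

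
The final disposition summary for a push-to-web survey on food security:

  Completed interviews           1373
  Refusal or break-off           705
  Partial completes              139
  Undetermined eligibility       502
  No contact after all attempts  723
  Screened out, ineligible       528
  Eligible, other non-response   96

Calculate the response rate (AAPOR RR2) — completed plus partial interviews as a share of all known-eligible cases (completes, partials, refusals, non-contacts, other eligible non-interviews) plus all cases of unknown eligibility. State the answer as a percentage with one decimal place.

Top → 1373 + 139 = 1512
Denom → 1373 + 139 + 705 + 723 + 96 + 502 = 3538
RR2 = 1512 / 3538 = 0.4274

42.7%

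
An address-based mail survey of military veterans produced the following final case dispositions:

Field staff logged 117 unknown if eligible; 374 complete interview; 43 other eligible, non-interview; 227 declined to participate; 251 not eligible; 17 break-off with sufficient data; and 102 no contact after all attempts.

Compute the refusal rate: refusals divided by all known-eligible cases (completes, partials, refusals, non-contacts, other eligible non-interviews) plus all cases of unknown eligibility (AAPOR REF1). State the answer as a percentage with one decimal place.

Numerator → 227
Denom → 374 + 17 + 227 + 102 + 43 + 117 = 880
REF1 = 227 / 880 = 0.2580

25.8%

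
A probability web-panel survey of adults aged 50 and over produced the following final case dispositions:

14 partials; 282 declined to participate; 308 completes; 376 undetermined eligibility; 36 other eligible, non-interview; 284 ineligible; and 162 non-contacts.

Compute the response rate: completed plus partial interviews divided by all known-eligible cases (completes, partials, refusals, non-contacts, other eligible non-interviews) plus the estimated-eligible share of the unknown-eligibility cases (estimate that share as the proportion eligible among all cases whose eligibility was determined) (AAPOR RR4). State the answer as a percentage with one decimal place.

29.8%

Numerator: 308 + 14 = 322
Eligible (known): 308 + 14 + 282 + 162 + 36 = 802
e = 802 / (802 + 284) = 802 / 1086 = 0.7385
Estimated eligible among unknowns: 0.7385 × 376 = 277.68
Denom: 802 + 277.68 = 1079.68
RR4 = 322 / 1079.68 = 0.2982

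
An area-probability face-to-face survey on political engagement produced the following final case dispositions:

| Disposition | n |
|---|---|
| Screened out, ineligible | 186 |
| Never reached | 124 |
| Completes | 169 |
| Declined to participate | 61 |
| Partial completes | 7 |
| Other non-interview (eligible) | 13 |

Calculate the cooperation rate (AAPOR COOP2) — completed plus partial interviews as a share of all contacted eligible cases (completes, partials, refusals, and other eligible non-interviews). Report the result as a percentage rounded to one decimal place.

Num → 169 + 7 = 176
Base → 169 + 7 + 61 + 13 = 250
COOP2 = 176 / 250 = 0.7040

70.4%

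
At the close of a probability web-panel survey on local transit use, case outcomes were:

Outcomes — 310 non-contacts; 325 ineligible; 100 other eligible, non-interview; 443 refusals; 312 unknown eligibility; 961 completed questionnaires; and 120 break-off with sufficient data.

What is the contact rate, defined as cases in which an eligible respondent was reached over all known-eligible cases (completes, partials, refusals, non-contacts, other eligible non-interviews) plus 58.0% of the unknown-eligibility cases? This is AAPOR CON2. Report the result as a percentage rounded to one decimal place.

76.8%

Top → 961 + 120 + 443 + 100 = 1624
Known eligible → 961 + 120 + 443 + 310 + 100 = 1934
e × U → 0.5800 × 312 = 180.96
Base → 1934 + 180.96 = 2114.96
CON2 = 1624 / 2114.96 = 0.7679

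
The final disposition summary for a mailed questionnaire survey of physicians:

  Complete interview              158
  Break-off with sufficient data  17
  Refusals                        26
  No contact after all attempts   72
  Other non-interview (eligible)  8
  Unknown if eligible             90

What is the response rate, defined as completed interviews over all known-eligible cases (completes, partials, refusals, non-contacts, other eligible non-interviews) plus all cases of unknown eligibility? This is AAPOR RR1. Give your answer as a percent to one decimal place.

Numerator → 158
Denom → 158 + 17 + 26 + 72 + 8 + 90 = 371
RR1 = 158 / 371 = 0.4259

42.6%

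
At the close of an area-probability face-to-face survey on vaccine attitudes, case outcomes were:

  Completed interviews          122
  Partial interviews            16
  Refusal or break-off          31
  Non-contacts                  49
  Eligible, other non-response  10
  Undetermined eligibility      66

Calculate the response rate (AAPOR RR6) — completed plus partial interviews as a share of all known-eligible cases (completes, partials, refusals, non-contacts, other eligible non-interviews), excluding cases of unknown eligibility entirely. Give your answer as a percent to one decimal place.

60.5%

Top → 122 + 16 = 138
Denom → 122 + 16 + 31 + 49 + 10 = 228
RR6 = 138 / 228 = 0.6053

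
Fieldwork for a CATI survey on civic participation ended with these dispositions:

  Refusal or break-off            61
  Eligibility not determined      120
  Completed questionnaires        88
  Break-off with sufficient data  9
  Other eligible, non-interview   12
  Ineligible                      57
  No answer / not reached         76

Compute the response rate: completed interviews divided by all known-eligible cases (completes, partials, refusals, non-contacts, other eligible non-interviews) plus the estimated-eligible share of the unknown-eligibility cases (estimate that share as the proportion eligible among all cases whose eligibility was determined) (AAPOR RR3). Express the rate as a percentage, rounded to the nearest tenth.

25.6%

Top → 88
Eligible (known) → 88 + 9 + 61 + 76 + 12 = 246
e = 246 / (246 + 57) = 246 / 303 = 0.8119
e × U → 0.8119 × 120 = 97.43
Base → 246 + 97.43 = 343.43
RR3 = 88 / 343.43 = 0.2562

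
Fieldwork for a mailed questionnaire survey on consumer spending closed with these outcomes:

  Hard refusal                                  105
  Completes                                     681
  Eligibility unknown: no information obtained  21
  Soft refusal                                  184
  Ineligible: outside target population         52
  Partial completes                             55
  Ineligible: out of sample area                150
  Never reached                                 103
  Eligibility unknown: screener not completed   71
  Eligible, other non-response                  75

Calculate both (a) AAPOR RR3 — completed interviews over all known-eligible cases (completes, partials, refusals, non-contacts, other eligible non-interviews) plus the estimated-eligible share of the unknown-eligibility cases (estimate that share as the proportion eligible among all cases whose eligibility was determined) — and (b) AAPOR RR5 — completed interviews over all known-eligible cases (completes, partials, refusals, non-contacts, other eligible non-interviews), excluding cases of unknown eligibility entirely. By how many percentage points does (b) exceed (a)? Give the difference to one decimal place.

Refused = 105 + 184 = 289
Unknown eligibility = 71 + 21 = 92
Out of scope = 52 + 150 = 202
Num → 681
Determined eligible → 681 + 55 + 289 + 103 + 75 = 1203
e = 1203 / (1203 + 202) = 1203 / 1405 = 0.8562
e × U → 0.8562 × 92 = 78.77
Denom → 1203 + 78.77 = 1281.77
RR3 = 681 / 1281.77 = 0.5313
Denom → 681 + 55 + 289 + 103 + 75 = 1203
RR5 = 681 / 1203 = 0.5661
Difference = 56.61 − 53.13 = 3.48 percentage points

3.5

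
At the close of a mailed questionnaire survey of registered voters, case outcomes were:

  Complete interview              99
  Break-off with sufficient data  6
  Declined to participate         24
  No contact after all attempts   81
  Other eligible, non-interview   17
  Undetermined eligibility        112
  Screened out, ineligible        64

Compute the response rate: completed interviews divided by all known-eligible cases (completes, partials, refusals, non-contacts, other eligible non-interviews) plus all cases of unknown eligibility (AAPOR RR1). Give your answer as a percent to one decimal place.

Num → 99
Denom → 99 + 6 + 24 + 81 + 17 + 112 = 339
RR1 = 99 / 339 = 0.2920

29.2%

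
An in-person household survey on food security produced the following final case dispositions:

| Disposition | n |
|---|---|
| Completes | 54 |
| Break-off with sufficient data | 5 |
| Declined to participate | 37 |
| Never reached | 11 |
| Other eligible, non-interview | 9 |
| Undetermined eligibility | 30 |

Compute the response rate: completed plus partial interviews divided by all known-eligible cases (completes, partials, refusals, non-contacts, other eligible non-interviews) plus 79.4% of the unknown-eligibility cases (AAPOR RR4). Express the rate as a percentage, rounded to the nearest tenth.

Top → 54 + 5 = 59
Eligible (known) → 54 + 5 + 37 + 11 + 9 = 116
Eligible share of unknowns → 0.7940 × 30 = 23.82
Denominator → 116 + 23.82 = 139.82
RR4 = 59 / 139.82 = 0.4220

42.2%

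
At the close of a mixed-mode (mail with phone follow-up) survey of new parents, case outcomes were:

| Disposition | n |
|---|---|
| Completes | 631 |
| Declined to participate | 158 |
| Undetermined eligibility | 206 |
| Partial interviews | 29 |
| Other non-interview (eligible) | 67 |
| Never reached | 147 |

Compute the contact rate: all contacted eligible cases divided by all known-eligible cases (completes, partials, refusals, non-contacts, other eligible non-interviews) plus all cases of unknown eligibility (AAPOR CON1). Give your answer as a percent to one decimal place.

71.5%

Numerator: 631 + 29 + 158 + 67 = 885
Denominator: 631 + 29 + 158 + 147 + 67 + 206 = 1238
CON1 = 885 / 1238 = 0.7149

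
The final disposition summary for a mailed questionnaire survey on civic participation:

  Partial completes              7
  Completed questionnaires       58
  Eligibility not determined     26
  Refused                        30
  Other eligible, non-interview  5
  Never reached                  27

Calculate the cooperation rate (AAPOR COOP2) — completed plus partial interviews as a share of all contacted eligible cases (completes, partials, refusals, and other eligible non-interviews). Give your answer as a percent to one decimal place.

65.0%

Numerator: 58 + 7 = 65
Base: 58 + 7 + 30 + 5 = 100
COOP2 = 65 / 100 = 0.6500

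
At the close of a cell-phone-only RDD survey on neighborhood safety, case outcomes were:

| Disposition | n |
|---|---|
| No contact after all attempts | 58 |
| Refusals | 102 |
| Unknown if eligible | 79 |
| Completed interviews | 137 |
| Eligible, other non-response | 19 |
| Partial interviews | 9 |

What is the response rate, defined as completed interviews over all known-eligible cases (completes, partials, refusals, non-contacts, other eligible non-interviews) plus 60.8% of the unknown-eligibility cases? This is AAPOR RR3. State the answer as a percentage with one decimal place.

Num: 137
Known eligible: 137 + 9 + 102 + 58 + 19 = 325
Eligible share of unknowns: 0.6080 × 79 = 48.03
Base: 325 + 48.03 = 373.03
RR3 = 137 / 373.03 = 0.3673

36.7%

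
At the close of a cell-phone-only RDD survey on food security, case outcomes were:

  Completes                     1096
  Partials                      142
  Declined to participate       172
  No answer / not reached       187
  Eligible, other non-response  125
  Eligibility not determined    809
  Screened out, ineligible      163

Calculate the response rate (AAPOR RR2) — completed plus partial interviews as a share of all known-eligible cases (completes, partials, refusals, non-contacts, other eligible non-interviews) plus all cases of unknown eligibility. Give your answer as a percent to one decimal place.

Numerator → 1096 + 142 = 1238
Denom → 1096 + 142 + 172 + 187 + 125 + 809 = 2531
RR2 = 1238 / 2531 = 0.4891

48.9%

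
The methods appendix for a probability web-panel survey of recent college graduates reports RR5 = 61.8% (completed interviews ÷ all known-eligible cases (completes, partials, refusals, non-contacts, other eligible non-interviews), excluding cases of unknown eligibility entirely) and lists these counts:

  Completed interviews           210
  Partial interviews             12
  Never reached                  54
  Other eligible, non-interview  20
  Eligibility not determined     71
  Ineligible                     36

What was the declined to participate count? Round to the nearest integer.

RR5 = 210 / D = 0.618
D = 210 / 0.618 = 339.8
Rest of base = 296
declined to participate = 339.8 − 296 ≈ 44

44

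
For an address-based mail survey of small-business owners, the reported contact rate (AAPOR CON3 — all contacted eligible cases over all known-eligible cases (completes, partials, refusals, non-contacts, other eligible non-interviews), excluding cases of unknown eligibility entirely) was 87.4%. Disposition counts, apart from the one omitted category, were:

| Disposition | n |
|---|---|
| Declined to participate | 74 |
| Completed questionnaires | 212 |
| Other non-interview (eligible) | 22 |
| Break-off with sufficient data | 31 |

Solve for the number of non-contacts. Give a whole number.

49

Num → 212 + 31 + 74 + 22 = 339
CON3 = 339 / D = 0.874
D = 339 / 0.874 = 387.9
Remaining denominator categories sum to 339
non-contacts = 387.9 − 339 ≈ 49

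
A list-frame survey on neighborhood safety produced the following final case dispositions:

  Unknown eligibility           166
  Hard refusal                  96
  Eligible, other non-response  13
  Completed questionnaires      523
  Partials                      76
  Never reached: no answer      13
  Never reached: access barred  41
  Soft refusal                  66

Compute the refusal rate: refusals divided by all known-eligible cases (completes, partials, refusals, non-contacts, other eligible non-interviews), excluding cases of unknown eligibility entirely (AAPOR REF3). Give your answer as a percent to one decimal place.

Refused = 96 + 66 = 162
No answer / not reached = 13 + 41 = 54
Num → 162
Denominator → 523 + 76 + 162 + 54 + 13 = 828
REF3 = 162 / 828 = 0.1957

19.6%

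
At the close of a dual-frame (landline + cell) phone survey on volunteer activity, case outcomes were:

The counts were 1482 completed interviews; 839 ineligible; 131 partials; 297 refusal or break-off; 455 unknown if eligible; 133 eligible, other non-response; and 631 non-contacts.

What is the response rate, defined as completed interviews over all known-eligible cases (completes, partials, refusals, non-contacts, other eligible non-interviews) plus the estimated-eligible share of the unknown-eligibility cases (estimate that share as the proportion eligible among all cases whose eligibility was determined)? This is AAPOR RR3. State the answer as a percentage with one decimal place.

Num: 1482
Determined eligible: 1482 + 131 + 297 + 631 + 133 = 2674
e = 2674 / (2674 + 839) = 2674 / 3513 = 0.7612
e × U: 0.7612 × 455 = 346.35
Denominator: 2674 + 346.35 = 3020.35
RR3 = 1482 / 3020.35 = 0.4907

49.1%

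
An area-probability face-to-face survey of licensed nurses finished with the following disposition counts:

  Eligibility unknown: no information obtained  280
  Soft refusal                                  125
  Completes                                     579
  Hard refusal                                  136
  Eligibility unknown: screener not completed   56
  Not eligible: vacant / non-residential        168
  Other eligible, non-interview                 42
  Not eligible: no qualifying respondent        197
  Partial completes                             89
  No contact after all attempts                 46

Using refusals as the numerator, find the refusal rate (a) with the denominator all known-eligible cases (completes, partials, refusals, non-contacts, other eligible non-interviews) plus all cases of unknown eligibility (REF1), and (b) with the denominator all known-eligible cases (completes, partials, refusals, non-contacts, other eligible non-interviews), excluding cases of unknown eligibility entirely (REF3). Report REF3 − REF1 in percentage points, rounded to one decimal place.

6.4

Refusal or break-off = 136 + 125 = 261
Eligibility not determined = 56 + 280 = 336
Screened out, ineligible = 197 + 168 = 365
Numerator → 261
Denom → 579 + 89 + 261 + 46 + 42 + 336 = 1353
REF1 = 261 / 1353 = 0.1929
Denom → 579 + 89 + 261 + 46 + 42 = 1017
REF3 = 261 / 1017 = 0.2566
Difference = 25.66 − 19.29 = 6.37 percentage points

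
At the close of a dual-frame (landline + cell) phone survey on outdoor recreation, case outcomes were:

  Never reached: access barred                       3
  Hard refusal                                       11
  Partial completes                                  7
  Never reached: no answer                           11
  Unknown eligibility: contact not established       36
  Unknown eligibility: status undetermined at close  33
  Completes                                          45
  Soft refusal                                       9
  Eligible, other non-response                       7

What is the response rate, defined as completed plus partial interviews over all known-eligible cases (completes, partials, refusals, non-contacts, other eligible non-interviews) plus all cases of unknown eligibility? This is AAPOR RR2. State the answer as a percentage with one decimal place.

Refusals = 11 + 9 = 20
Never reached = 11 + 3 = 14
Unknown eligibility = 36 + 33 = 69
Top = 45 + 7 = 52
Denom = 45 + 7 + 20 + 14 + 7 + 69 = 162
RR2 = 52 / 162 = 0.3210

32.1%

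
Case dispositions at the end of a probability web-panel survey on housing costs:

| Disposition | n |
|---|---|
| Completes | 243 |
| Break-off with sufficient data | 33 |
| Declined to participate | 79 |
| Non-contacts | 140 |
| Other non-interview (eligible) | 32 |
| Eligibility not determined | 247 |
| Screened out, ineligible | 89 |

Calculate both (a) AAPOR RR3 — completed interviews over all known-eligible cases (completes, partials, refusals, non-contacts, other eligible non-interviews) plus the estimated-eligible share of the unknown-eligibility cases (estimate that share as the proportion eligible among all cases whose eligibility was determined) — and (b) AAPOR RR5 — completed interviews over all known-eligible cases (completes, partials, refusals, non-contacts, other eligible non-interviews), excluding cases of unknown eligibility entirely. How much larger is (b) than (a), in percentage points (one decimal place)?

13.2

Numerator: 243
Determined eligible: 243 + 33 + 79 + 140 + 32 = 527
e = 527 / (527 + 89) = 527 / 616 = 0.8555
Estimated eligible among unknowns: 0.8555 × 247 = 211.31
Denominator: 527 + 211.31 = 738.31
RR3 = 243 / 738.31 = 0.3291
Denominator: 243 + 33 + 79 + 140 + 32 = 527
RR5 = 243 / 527 = 0.4611
Difference = 46.11 − 32.91 = 13.20 percentage points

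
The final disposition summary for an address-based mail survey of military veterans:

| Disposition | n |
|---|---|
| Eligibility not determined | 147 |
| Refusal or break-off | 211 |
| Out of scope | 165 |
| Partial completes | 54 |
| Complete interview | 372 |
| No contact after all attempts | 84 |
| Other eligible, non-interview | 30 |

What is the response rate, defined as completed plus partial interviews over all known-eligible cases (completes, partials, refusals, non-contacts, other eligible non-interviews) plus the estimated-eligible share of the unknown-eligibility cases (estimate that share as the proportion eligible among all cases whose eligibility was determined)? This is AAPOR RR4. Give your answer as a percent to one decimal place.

48.9%

Num → 372 + 54 = 426
Determined eligible → 372 + 54 + 211 + 84 + 30 = 751
e = 751 / (751 + 165) = 751 / 916 = 0.8199
e × U → 0.8199 × 147 = 120.53
Base → 751 + 120.53 = 871.53
RR4 = 426 / 871.53 = 0.4888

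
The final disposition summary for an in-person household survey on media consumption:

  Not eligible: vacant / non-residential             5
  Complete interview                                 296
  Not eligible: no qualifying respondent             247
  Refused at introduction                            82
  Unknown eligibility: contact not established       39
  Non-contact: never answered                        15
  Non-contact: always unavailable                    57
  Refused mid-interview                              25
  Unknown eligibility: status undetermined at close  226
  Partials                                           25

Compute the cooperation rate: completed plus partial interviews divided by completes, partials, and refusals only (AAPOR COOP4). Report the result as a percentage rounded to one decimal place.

Refused = 82 + 25 = 107
Non-contacts = 15 + 57 = 72
Unknown eligibility = 39 + 226 = 265
Screened out, ineligible = 247 + 5 = 252
Top = 296 + 25 = 321
Base = 296 + 25 + 107 = 428
COOP4 = 321 / 428 = 0.7500

75.0%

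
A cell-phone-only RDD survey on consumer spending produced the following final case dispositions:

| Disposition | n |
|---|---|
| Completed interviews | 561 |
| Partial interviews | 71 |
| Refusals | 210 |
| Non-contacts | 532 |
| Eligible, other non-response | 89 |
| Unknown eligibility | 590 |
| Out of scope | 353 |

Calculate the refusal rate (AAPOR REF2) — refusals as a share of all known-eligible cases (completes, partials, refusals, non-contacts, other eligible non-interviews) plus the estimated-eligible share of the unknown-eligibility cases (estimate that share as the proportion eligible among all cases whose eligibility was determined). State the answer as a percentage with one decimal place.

Numerator → 210
Determined eligible → 561 + 71 + 210 + 532 + 89 = 1463
e = 1463 / (1463 + 353) = 1463 / 1816 = 0.8056
e × U → 0.8056 × 590 = 475.30
Base → 1463 + 475.30 = 1938.30
REF2 = 210 / 1938.30 = 0.1083

10.8%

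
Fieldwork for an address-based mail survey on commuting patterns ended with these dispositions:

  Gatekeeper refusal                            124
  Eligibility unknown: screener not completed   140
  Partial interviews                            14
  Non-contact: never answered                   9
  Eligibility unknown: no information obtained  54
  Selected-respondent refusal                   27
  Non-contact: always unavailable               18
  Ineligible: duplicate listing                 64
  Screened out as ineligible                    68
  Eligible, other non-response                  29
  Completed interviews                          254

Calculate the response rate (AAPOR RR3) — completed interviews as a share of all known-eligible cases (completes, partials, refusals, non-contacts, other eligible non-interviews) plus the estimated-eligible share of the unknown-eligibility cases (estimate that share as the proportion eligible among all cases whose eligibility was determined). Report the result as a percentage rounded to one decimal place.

40.5%

Declined to participate = 124 + 27 = 151
No answer / not reached = 9 + 18 = 27
Unknown eligibility = 140 + 54 = 194
Screened out, ineligible = 68 + 64 = 132
Num: 254
Known eligible: 254 + 14 + 151 + 27 + 29 = 475
e = 475 / (475 + 132) = 475 / 607 = 0.7825
e × U: 0.7825 × 194 = 151.81
Base: 475 + 151.81 = 626.81
RR3 = 254 / 626.81 = 0.4052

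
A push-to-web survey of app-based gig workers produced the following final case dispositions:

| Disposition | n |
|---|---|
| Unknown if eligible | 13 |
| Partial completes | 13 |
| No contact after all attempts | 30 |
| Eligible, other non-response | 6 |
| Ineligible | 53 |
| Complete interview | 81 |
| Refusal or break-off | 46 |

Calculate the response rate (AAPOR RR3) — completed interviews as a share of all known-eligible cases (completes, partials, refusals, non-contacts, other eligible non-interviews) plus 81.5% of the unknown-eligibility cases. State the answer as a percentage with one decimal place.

Numerator → 81
Eligible (known) → 81 + 13 + 46 + 30 + 6 = 176
Eligible share of unknowns → 0.8150 × 13 = 10.59
Base → 176 + 10.59 = 186.59
RR3 = 81 / 186.59 = 0.4341

43.4%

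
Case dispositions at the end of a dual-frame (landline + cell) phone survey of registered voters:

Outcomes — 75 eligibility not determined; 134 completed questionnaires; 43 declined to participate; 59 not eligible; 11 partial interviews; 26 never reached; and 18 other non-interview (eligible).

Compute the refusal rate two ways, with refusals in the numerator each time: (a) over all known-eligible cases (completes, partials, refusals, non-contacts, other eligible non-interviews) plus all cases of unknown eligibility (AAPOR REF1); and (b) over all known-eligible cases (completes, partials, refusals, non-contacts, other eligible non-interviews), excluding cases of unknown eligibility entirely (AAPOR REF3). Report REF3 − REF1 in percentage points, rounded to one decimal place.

Num: 43
Base: 134 + 11 + 43 + 26 + 18 + 75 = 307
REF1 = 43 / 307 = 0.1401
Base: 134 + 11 + 43 + 26 + 18 = 232
REF3 = 43 / 232 = 0.1853
Difference = 18.53 − 14.01 = 4.52 percentage points

4.5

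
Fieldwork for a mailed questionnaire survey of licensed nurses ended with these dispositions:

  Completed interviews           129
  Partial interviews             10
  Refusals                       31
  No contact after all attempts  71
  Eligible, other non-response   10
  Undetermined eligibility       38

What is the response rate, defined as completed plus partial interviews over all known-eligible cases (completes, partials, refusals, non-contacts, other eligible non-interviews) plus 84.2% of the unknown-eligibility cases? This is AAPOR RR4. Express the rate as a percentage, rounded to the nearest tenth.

49.1%

Num: 129 + 10 = 139
Known eligible: 129 + 10 + 31 + 71 + 10 = 251
e × U: 0.8420 × 38 = 32.00
Base: 251 + 32.00 = 283.00
RR4 = 139 / 283.00 = 0.4912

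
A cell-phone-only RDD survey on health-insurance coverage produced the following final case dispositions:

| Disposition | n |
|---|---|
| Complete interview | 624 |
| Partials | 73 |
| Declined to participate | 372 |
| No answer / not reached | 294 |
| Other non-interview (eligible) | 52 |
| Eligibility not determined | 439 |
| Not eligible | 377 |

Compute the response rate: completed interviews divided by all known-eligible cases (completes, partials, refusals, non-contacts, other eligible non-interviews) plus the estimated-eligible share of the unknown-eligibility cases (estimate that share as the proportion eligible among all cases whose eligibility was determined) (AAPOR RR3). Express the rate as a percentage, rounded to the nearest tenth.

35.4%

Top = 624
Determined eligible = 624 + 73 + 372 + 294 + 52 = 1415
e = 1415 / (1415 + 377) = 1415 / 1792 = 0.7896
Eligible share of unknowns = 0.7896 × 439 = 346.63
Base = 1415 + 346.63 = 1761.63
RR3 = 624 / 1761.63 = 0.3542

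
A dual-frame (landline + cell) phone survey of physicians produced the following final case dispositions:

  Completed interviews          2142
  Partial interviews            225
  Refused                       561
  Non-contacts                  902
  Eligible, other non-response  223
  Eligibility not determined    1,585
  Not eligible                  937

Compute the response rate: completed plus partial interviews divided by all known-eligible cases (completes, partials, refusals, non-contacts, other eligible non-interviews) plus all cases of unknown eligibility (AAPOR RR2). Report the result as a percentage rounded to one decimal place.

Numerator → 2142 + 225 = 2367
Denom → 2142 + 225 + 561 + 902 + 223 + 1585 = 5638
RR2 = 2367 / 5638 = 0.4198

42.0%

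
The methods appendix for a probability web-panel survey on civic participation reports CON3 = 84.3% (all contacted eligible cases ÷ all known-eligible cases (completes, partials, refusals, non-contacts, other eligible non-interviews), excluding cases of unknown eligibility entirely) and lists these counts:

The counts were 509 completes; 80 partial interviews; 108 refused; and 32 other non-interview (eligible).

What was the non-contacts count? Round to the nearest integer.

136

Numerator = 509 + 80 + 108 + 32 = 729
CON3 = 729 / D = 0.843
D = 729 / 0.843 = 864.8
Other denominator terms total 729
non-contacts = 864.8 − 729 ≈ 136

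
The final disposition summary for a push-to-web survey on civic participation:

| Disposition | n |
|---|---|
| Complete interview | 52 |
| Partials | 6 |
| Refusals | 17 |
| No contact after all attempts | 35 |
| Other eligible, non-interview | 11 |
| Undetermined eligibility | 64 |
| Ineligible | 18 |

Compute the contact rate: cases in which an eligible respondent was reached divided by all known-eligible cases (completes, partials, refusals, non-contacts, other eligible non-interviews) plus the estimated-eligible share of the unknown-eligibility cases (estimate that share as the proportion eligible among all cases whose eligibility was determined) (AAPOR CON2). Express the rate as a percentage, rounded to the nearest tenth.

Num: 52 + 6 + 17 + 11 = 86
Eligible (known): 52 + 6 + 17 + 35 + 11 = 121
e = 121 / (121 + 18) = 121 / 139 = 0.8705
Estimated eligible among unknowns: 0.8705 × 64 = 55.71
Base: 121 + 55.71 = 176.71
CON2 = 86 / 176.71 = 0.4867

48.7%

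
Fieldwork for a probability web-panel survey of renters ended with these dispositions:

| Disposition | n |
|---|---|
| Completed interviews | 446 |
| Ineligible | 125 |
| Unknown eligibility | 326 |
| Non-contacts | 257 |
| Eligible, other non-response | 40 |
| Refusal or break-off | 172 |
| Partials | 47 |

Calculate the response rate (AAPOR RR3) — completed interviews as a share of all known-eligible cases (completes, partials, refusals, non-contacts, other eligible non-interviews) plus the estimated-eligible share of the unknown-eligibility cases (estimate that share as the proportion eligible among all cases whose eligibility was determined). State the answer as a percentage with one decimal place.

35.7%

Numerator: 446
Known eligible: 446 + 47 + 172 + 257 + 40 = 962
e = 962 / (962 + 125) = 962 / 1087 = 0.8850
e × U: 0.8850 × 326 = 288.51
Base: 962 + 288.51 = 1250.51
RR3 = 446 / 1250.51 = 0.3567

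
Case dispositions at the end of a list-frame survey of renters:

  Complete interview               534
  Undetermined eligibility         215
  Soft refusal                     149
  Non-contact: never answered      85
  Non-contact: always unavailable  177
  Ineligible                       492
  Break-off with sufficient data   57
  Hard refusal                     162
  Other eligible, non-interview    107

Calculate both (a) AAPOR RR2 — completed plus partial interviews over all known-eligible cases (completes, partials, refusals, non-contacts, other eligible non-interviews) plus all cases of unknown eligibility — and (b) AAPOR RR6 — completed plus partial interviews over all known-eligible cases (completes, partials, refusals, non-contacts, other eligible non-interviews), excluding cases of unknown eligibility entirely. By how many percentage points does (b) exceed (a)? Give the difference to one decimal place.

Refusals = 162 + 149 = 311
No answer / not reached = 85 + 177 = 262
Num: 534 + 57 = 591
Base: 534 + 57 + 311 + 262 + 107 + 215 = 1486
RR2 = 591 / 1486 = 0.3977
Base: 534 + 57 + 311 + 262 + 107 = 1271
RR6 = 591 / 1271 = 0.4650
Difference = 46.50 − 39.77 = 6.73 percentage points

6.7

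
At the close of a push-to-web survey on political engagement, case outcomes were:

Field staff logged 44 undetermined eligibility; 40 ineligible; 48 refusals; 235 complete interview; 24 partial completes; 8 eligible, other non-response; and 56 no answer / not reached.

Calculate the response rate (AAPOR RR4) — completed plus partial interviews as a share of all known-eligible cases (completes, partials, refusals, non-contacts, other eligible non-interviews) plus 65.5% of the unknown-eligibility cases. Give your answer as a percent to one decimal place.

64.8%

Numerator → 235 + 24 = 259
Eligible (known) → 235 + 24 + 48 + 56 + 8 = 371
Eligible share of unknowns → 0.6550 × 44 = 28.82
Base → 371 + 28.82 = 399.82
RR4 = 259 / 399.82 = 0.6478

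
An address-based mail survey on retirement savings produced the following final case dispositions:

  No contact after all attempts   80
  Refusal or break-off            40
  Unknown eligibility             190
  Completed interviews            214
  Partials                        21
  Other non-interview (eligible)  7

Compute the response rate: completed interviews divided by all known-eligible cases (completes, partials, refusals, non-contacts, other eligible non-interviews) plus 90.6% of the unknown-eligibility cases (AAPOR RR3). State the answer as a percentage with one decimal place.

Top → 214
Determined eligible → 214 + 21 + 40 + 80 + 7 = 362
Estimated eligible among unknowns → 0.9060 × 190 = 172.14
Base → 362 + 172.14 = 534.14
RR3 = 214 / 534.14 = 0.4006

40.1%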